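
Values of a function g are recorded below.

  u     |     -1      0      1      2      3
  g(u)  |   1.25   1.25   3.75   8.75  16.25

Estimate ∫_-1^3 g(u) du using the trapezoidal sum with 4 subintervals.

Δu = 1.
T_4 = (1/2)·[1.25 + 2·1.25 + 2·3.75 + 2·8.75 + 16.25] = 22.5.

22.5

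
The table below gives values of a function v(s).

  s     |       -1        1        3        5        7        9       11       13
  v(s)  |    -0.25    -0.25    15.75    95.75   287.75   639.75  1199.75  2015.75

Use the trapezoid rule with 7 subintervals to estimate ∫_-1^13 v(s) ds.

6492.5

Δs = 2.
T_7 = (2/2)·[(-0.25) + 2·(-0.25) + 2·15.75 + 2·95.75 + 2·287.75 + 2·639.75 + 2·1199.75 + 2015.75] = 6492.5.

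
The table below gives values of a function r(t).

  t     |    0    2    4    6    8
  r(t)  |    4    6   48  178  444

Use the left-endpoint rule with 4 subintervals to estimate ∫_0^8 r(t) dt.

472

Δt = 2.
Sum = 2·[4 + 6 + 48 + 178] = 472.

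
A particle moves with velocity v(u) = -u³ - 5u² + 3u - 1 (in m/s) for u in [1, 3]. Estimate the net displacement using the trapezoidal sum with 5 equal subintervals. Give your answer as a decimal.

-53.92

Δu = (3 − 1)/5 = 0.4.
v(1) = -4, v(1.4) = -9.344, v(1.8) = -17.632, v(2.2) = -29.248, v(2.6) = -44.576, v(3) = -64.
T_5 = (Δu/2)·[v(u_0) + 2v(u_1) + ... + 2v(u_{4}) + v(u_5)].
Sum = -53.92.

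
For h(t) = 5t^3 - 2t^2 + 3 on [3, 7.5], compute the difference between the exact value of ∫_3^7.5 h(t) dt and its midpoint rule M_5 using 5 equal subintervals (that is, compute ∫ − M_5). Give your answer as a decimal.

Exact integral: ∫_3^7.5 h(t) dt = 3604.078125.
M_5 = 3580.7653125.
Error = 3604.078125 − 3580.7653125 = 23.3128125.

23.3128125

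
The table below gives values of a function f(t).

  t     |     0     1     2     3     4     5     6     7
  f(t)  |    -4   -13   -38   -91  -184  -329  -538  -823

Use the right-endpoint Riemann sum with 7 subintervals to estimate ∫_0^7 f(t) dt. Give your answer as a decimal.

-2016

Δt = 1.
Sum = 1·[(-13) + (-38) + (-91) + (-184) + (-329) + (-538) + (-823)] = -2016.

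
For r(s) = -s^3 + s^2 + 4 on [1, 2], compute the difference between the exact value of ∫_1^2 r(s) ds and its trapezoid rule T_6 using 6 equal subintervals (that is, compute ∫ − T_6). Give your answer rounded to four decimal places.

0.0162

Exact integral: ∫_1^2 r(s) ds ≈ 2.583333.
T_6 ≈ 2.567130.
Error ≈ 2.583333 − 2.567130 ≈ 0.0162.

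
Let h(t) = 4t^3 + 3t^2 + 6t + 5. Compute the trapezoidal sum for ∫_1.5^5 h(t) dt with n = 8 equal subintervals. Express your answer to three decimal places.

Δt = (5 − 1.5)/8 = 0.4375.
h(1.5) = 34.25, h(1.9375) = 58347/1024, h(2.375) = 89.7578125, h(2.8125) = 137825/1024, h(3.25) = 193.5, h(3.6875) = 274927/1024, h(4.125) = 361.5546875, h(4.5625) = 486117/1024, h(5) = 610.
T_8 = (Δt/2)·[h(t_0) + 2h(t_1) + ... + 2h(t_{7}) + h(t_8)].
Sum ≈ 832.002.

832.002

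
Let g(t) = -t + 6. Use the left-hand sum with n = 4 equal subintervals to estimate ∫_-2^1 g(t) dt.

20.625

Δt = (1 − (-2))/4 = 0.75.
Left endpoints: -2, -1.25, -0.5, 0.25.
g(-2) = 8, g(-1.25) = 7.25, g(-0.5) = 6.5, g(0.25) = 5.75.
Sum = Δt · [g(-2) + g(-1.25) + g(-0.5) + g(0.25)].
Sum = 20.625.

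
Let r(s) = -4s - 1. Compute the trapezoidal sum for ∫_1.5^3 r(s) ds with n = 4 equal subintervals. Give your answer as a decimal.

Δs = (3 − 1.5)/4 = 0.375.
r(1.5) = -7, r(1.875) = -8.5, r(2.25) = -10, r(2.625) = -11.5, r(3) = -13.
T_4 = (Δs/2)·[r(s_0) + 2r(s_1) + 2r(s_2) + 2r(s_3) + r(s_4)].
Sum = -15.

-15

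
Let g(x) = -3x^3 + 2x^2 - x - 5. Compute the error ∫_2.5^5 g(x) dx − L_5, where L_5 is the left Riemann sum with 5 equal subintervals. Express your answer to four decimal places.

-69.9740

Exact integral: ∫_2.5^5 g(x) dx ≈ -388.411458.
L_5 = -318.4375.
Error ≈ -388.411458 − (-318.4375) ≈ -69.9740.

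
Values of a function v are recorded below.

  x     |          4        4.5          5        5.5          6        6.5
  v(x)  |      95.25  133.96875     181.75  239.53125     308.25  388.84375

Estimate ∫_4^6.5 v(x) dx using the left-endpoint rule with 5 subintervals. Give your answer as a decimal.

479.375

Δx = 0.5.
Sum = 0.5·[95.25 + 133.96875 + 181.75 + 239.53125 + 308.25] = 479.375.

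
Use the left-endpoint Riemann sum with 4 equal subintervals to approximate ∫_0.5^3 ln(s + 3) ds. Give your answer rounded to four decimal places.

Δs = (3 − 0.5)/4 = 0.625.
Left endpoints: 0.5, 1.125, 1.75, 2.375.
f(0.5) ≈ 1.2528, f(1.125) ≈ 1.4171, f(1.75) ≈ 1.5581, f(2.375) ≈ 1.6818.
Sum = Δs · [f(0.5) + f(1.125) + f(1.75) + f(2.375)].
Sum ≈ 3.6936.

3.6936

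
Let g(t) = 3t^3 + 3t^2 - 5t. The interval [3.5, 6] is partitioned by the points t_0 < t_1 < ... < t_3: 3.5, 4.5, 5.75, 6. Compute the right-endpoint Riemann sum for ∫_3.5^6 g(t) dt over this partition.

1294.08203125

Subinterval widths: 1, 1.25, 0.25.
Right endpoints: 4.5, 5.75, 6.
g(4.5) = 311.625, g(5.75) = 640.765625, g(6) = 726.
Sum = Σ Δt_i · g(t_i).
Sum = 1294.08203125.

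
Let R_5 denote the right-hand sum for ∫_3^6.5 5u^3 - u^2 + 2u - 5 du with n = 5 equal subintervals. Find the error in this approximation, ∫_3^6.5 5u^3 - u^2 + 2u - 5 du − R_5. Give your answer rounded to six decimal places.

-444.236042

Exact integral: ∫_3^6.5 f(u) du ≈ 2063.28645833.
R_5 = 2507.5225.
Error ≈ 2063.28645833 − 2507.5225 ≈ -444.236042.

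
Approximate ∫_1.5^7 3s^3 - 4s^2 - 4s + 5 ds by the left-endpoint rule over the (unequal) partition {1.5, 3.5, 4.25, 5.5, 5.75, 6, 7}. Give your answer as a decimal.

916.078125

Subinterval widths: 2, 0.75, 1.25, 0.25, 0.25, 1.
Left endpoints: 1.5, 3.5, 4.25, 5.5, 5.75, 6.
f(1.5) = 0.125, f(3.5) = 70.625, f(4.25) = 146.046875, f(5.5) = 361.125, f(5.75) = 420.078125, f(6) = 485.
Sum = Σ Δs_i · f(s_i).
Sum = 916.078125.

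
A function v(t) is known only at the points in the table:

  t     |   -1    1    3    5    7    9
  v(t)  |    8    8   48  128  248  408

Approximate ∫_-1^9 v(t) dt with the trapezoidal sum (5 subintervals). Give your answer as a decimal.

Δt = 2.
T_5 = (2/2)·[8 + 2·8 + 2·48 + 2·128 + 2·248 + 408] = 1280.

1280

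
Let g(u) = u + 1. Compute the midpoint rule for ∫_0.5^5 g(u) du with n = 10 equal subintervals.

Δu = (5 − 0.5)/10 = 0.45.
Midpoints: 0.725, 1.175, 1.625, 2.075, 2.525, 2.975, 3.425, 3.875, 4.325, 4.775.
g(0.725) = 1.725, g(1.175) = 2.175, g(1.625) = 2.625, g(2.075) = 3.075, g(2.525) = 3.525, g(2.975) = 3.975, g(3.425) = 4.425, g(3.875) = 4.875, g(4.325) = 5.325, g(4.775) = 5.775.
Sum = Δu · [g(0.725) + g(1.175) + g(1.625) + ...].
Sum = 16.875.

16.875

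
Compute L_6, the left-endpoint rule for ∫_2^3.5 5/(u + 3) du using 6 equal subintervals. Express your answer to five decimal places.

1.34109

Δu = (3.5 − 2)/6 = 0.25.
Left endpoints: 2, 2.25, 2.5, 2.75, 3, 3.25.
f(2) = 1, f(2.25) = 20/21, f(2.5) = 10/11, f(2.75) = 20/23, f(3) = 5/6, f(3.25) = 0.8.
Sum = Δu · [f(2) + f(2.25) + f(2.5) + ...].
Sum ≈ 1.34109.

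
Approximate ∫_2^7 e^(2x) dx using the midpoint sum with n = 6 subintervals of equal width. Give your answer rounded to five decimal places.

Δx = (7 − 2)/6 = 5/6.
Midpoints: 29/12, 3.25, 49/12, 59/12, 5.75, 79/12.
f(29/12) ≈ 125.62903, f(3.25) ≈ 665.14163, f(49/12) ≈ 3521.58576, f(59/12) ≈ 18645.00076, f(5.75) ≈ 98715.77101, f(79/12) ≈ 522649.66744.
Sum = Δx · [f(29/12) + f(3.25) + f(49/12) + ...].
Sum ≈ 536935.66302.

536935.66302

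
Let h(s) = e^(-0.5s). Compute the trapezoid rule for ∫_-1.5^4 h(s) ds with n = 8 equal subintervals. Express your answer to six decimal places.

4.002280

Δs = (4 − (-1.5))/8 = 0.6875.
h(-1.5) ≈ 2.117000, h(-0.8125) ≈ 1.501178, h(-0.125) ≈ 1.064494, h(0.5625) ≈ 0.754840, h(1.25) ≈ 0.535261, h(1.9375) ≈ 0.379557, h(2.625) ≈ 0.269146, h(3.3125) ≈ 0.190853, h(4) ≈ 0.135335.
T_8 = (Δs/2)·[h(s_0) + 2h(s_1) + ... + 2h(s_{7}) + h(s_8)].
Sum ≈ 4.002280.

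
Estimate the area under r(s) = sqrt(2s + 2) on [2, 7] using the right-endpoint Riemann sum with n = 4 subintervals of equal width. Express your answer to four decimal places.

Δs = (7 − 2)/4 = 1.25.
Right endpoints: 3.25, 4.5, 5.75, 7.
r(3.25) ≈ 2.9155, r(4.5) ≈ 3.3166, r(5.75) ≈ 3.6742, r(7) ≈ 4.0000.
Sum = Δs · [r(3.25) + r(4.5) + r(5.75) + r(7)].
Sum ≈ 17.3829.

17.3829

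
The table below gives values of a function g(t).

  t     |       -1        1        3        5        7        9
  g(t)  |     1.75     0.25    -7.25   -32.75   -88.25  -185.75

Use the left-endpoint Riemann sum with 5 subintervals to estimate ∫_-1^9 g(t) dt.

Δt = 2.
Sum = 2·[1.75 + 0.25 + (-7.25) + (-32.75) + (-88.25)] = -252.5.

-252.5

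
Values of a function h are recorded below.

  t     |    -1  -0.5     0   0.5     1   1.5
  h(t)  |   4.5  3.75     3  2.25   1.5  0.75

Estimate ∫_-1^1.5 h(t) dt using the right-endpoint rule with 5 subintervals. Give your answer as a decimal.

Δt = 0.5.
Sum = 0.5·[3.75 + 3 + 2.25 + 1.5 + 0.75] = 5.625.

5.625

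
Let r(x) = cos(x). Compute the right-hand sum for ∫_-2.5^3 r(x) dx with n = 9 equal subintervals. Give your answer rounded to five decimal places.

Δx = (3 − (-2.5))/9 = 11/18.
Right endpoints: -17/9, -23/18, -2/3, -1/18, 5/9, 7/6, 16/9, 43/18, 3.
r(-17/9) ≈ -0.31276, r(-23/18) ≈ 0.28884, r(-2/3) ≈ 0.78589, r(-1/18) ≈ 0.99846, r(5/9) ≈ 0.84961, r(7/6) ≈ 0.39322, r(16/9) ≈ -0.20551, r(43/18) ≈ -0.72984, r(3) ≈ -0.98999.
Sum = Δx · [r(-17/9) + r(-23/18) + r(-2/3) + ...].
Sum ≈ 0.65873.

0.65873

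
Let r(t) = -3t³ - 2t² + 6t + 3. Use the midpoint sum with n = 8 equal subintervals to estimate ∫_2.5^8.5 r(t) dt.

Δt = (8.5 − 2.5)/8 = 0.75.
Midpoints: 2.875, 3.625, 4.375, 5.125, 5.875, 6.625, 7.375, 8.125.
r(2.875) = -34597/512, r(3.625) = -73951/512, r(4.375) = -133249/512, r(5.125) = -216379/512, r(5.875) = -327229/512, r(6.625) = -469687/512, r(7.375) = -647641/512, r(8.125) = -864979/512.
Sum = Δt · [r(2.875) + r(3.625) + r(4.375) + ...].
Sum = -4054.265625.

-4054.265625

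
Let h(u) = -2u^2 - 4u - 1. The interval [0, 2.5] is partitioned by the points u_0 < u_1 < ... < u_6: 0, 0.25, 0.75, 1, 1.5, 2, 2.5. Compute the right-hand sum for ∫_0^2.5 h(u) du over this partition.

-30.84375

Subinterval widths: 0.25, 0.5, 0.25, 0.5, 0.5, 0.5.
Right endpoints: 0.25, 0.75, 1, 1.5, 2, 2.5.
h(0.25) = -2.125, h(0.75) = -5.125, h(1) = -7, h(1.5) = -11.5, h(2) = -17, h(2.5) = -23.5.
Sum = Σ Δu_i · h(u_i).
Sum = -30.84375.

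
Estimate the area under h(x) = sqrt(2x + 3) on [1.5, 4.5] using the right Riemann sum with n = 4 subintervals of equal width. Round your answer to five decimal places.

9.33231

Δx = (4.5 − 1.5)/4 = 0.75.
Right endpoints: 2.25, 3, 3.75, 4.5.
h(2.25) ≈ 2.73861, h(3) ≈ 3.00000, h(3.75) ≈ 3.24037, h(4.5) ≈ 3.46410.
Sum = Δx · [h(2.25) + h(3) + h(3.75) + h(4.5)].
Sum ≈ 9.33231.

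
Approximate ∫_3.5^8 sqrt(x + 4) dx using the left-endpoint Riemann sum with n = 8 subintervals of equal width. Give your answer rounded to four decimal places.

13.8147

Δx = (8 − 3.5)/8 = 0.5625.
Left endpoints: 3.5, 4.0625, 4.625, 5.1875, 5.75, 6.3125, 6.875, 7.4375.
f(3.5) ≈ 2.7386, f(4.0625) ≈ 2.8395, f(4.625) ≈ 2.9368, f(5.1875) ≈ 3.0311, f(5.75) ≈ 3.1225, f(6.3125) ≈ 3.2113, f(6.875) ≈ 3.2977, f(7.4375) ≈ 3.3819.
Sum = Δx · [f(3.5) + f(4.0625) + f(4.625) + ...].
Sum ≈ 13.8147.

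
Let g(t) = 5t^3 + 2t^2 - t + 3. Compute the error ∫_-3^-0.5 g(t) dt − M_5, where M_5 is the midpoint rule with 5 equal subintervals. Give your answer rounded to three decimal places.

-1.263

Exact integral: ∫_-3^-0.5 g(t) dt ≈ -71.38021.
M_5 = -70.1171875.
Error ≈ -71.38021 − (-70.1171875) ≈ -1.263.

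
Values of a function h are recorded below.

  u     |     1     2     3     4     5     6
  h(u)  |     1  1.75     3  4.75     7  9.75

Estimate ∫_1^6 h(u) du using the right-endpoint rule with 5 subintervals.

Δu = 1.
Sum = 1·[1.75 + 3 + 4.75 + 7 + 9.75] = 26.25.

26.25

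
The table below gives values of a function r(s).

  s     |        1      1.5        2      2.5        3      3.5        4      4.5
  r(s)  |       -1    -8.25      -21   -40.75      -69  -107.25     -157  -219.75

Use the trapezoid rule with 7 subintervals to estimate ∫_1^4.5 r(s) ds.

Δs = 0.5.
T_7 = (0.5/2)·[(-1) + 2·(-8.25) + 2·(-21) + 2·(-40.75) + 2·(-69) + 2·(-107.25) + 2·(-157) + (-219.75)] = -256.8125.

-256.8125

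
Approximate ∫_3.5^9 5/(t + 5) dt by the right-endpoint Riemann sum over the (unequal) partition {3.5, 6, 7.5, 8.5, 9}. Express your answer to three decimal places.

2.285

Subinterval widths: 2.5, 1.5, 1, 0.5.
Right endpoints: 6, 7.5, 8.5, 9.
f(6) = 5/11, f(7.5) = 0.4, f(8.5) = 10/27, f(9) = 5/14.
Sum = Σ Δt_i · f(t_i).
Sum ≈ 2.285.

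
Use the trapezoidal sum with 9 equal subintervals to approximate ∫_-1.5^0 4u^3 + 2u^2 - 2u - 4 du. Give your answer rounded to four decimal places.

Δu = (0 − (-1.5))/9 = 1/6.
f(-1.5) = -10, f(-4/3) = -196/27, f(-7/6) = -143/27, f(-1) = -4, f(-5/6) = -88/27, f(-2/3) = -80/27, f(-0.5) = -3, f(-1/3) = -88/27, f(-1/6) = -98/27, f(0) = -4.
T_9 = (Δu/2)·[f(u_0) + 2f(u_1) + ... + 2f(u_{8}) + f(u_9)].
Sum ≈ -6.6111.

-6.6111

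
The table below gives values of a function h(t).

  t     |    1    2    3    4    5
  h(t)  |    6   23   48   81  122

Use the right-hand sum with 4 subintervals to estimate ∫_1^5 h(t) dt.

Δt = 1.
Sum = 1·[23 + 48 + 81 + 122] = 274.

274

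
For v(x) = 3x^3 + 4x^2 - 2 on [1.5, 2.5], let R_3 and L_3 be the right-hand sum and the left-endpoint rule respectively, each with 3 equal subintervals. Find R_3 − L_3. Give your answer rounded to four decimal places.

17.5833

R_3 ≈ 49.032407.
L_3 ≈ 31.449074.
R_3 − L_3 ≈ 17.5833.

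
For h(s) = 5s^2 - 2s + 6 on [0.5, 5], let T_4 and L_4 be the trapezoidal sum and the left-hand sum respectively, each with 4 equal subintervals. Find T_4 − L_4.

T_4 = 215.12109375.
L_4 = 150.57421875.
T_4 − L_4 = 64.546875.

64.546875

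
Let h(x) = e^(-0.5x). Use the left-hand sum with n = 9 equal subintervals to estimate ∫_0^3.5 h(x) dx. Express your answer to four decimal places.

Δx = (3.5 − 0)/9 = 7/18.
Left endpoints: 0, 7/18, 7/9, 7/6, 14/9, 35/18, 7/3, 49/18, 28/9.
h(0) ≈ 1.0000, h(7/18) ≈ 0.8233, h(7/9) ≈ 0.6778, h(7/6) ≈ 0.5580, h(14/9) ≈ 0.4594, h(35/18) ≈ 0.3782, h(7/3) ≈ 0.3114, h(49/18) ≈ 0.2564, h(28/9) ≈ 0.2111.
Sum = Δx · [h(0) + h(7/18) + h(7/9) + ...].
Sum ≈ 1.8183.

1.8183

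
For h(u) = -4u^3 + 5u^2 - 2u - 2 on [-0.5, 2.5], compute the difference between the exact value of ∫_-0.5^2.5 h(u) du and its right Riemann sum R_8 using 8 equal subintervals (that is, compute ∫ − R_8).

Exact integral: ∫_-0.5^2.5 h(u) du = -24.75.
R_8 = -32.5546875.
Error = -24.75 − (-32.5546875) = 7.8046875.

7.8046875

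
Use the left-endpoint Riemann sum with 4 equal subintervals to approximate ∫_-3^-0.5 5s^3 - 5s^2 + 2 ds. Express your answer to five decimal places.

Δs = (-0.5 − (-3))/4 = 0.625.
Left endpoints: -3, -2.375, -1.75, -1.125.
f(-3) = -178, f(-2.375) = -47711/512, f(-1.75) = -40.109375, f(-1.125) = -5861/512.
Sum = Δs · [f(-3) + f(-2.375) + f(-1.75) + f(-1.125)].
Sum ≈ -201.71387.

-201.71387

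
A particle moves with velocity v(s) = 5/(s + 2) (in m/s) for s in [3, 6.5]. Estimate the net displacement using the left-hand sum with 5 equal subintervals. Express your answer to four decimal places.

Δs = (6.5 − 3)/5 = 0.7.
Left endpoints: 3, 3.7, 4.4, 5.1, 5.8.
v(3) = 1, v(3.7) = 50/57, v(4.4) = 0.78125, v(5.1) = 50/71, v(5.8) = 25/39.
Sum = Δs · [v(3) + v(3.7) + v(4.4) + v(5.1) + v(5.8)].
Sum ≈ 2.8026.

2.8026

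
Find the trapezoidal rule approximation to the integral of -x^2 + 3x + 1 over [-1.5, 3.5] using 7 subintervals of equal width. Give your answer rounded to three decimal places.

Δx = (3.5 − (-1.5))/7 = 5/7.
f(-1.5) = -5.75, f(-11/14) = -387/196, f(-1/14) = 153/196, f(9/14) = 493/196, f(19/14) = 633/196, f(29/14) = 573/196, f(39/14) = 313/196, f(3.5) = -0.75.
T_7 = (Δx/2)·[f(x_0) + 2f(x_1) + ... + 2f(x_{6}) + f(x_7)].
Sum ≈ 4.158.

4.158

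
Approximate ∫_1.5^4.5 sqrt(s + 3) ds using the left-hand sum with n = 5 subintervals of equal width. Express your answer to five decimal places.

7.14232

Δs = (4.5 − 1.5)/5 = 0.6.
Left endpoints: 1.5, 2.1, 2.7, 3.3, 3.9.
f(1.5) ≈ 2.12132, f(2.1) ≈ 2.25832, f(2.7) ≈ 2.38747, f(3.3) ≈ 2.50998, f(3.9) ≈ 2.62679.
Sum = Δs · [f(1.5) + f(2.1) + f(2.7) + f(3.3) + f(3.9)].
Sum ≈ 7.14232.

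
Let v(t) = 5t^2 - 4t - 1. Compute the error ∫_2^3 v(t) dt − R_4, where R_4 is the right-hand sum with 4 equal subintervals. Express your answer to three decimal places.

-2.677

Exact integral: ∫_2^3 v(t) dt ≈ 20.66667.
R_4 = 23.34375.
Error ≈ 20.66667 − 23.34375 ≈ -2.677.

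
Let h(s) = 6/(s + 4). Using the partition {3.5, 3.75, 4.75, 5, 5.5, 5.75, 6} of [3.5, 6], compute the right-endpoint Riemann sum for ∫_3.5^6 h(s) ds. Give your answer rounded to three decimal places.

1.666

Subinterval widths: 0.25, 1, 0.25, 0.5, 0.25, 0.25.
Right endpoints: 3.75, 4.75, 5, 5.5, 5.75, 6.
h(3.75) = 24/31, h(4.75) = 24/35, h(5) = 2/3, h(5.5) = 12/19, h(5.75) = 8/13, h(6) = 0.6.
Sum = Σ Δs_i · h(s_i).
Sum ≈ 1.666.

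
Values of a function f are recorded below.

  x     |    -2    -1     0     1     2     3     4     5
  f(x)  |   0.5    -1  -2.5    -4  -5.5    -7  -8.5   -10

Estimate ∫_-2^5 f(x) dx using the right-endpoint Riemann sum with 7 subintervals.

-38.5

Δx = 1.
Sum = 1·[(-1) + (-2.5) + (-4) + (-5.5) + (-7) + (-8.5) + (-10)] = -38.5.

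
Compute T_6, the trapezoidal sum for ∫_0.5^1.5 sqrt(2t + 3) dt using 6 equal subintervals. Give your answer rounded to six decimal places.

2.232100

Δt = (1.5 − 0.5)/6 = 1/6.
f(0.5) ≈ 2.000000, f(2/3) ≈ 2.081666, f(5/6) ≈ 2.160247, f(1) ≈ 2.236068, f(7/6) ≈ 2.309401, f(4/3) ≈ 2.380476, f(1.5) ≈ 2.449490.
T_6 = (Δt/2)·[f(t_0) + 2f(t_1) + ... + 2f(t_{5}) + f(t_6)].
Sum ≈ 2.232100.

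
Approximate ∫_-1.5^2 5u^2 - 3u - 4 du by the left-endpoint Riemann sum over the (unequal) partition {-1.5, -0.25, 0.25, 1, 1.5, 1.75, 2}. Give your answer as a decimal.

Subinterval widths: 1.25, 0.5, 0.75, 0.5, 0.25, 0.25.
Left endpoints: -1.5, -0.25, 0.25, 1, 1.5, 1.75.
f(-1.5) = 11.75, f(-0.25) = -2.9375, f(0.25) = -4.4375, f(1) = -2, f(1.5) = 2.75, f(1.75) = 6.0625.
Sum = Σ Δu_i · f(u_i).
Sum = 11.09375.

11.09375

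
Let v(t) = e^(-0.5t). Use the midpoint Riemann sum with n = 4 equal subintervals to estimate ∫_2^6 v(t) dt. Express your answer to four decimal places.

Δt = (6 − 2)/4 = 1.
Midpoints: 2.5, 3.5, 4.5, 5.5.
v(2.5) ≈ 0.2865, v(3.5) ≈ 0.1738, v(4.5) ≈ 0.1054, v(5.5) ≈ 0.0639.
Sum = Δt · [v(2.5) + v(3.5) + v(4.5) + v(5.5)].
Sum ≈ 0.6296.

0.6296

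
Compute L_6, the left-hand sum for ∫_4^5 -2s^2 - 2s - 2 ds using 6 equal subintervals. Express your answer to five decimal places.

Δs = (5 − 4)/6 = 1/6.
Left endpoints: 4, 25/6, 13/3, 4.5, 14/3, 29/6.
f(4) = -42, f(25/6) = -811/18, f(13/3) = -434/9, f(4.5) = -51.5, f(14/3) = -494/9, f(29/6) = -1051/18.
Sum = Δs · [f(4) + f(25/6) + f(13/3) + ...].
Sum ≈ -50.00926.

-50.00926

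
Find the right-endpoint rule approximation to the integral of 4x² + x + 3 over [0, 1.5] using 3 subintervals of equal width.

13

Δx = (1.5 − 0)/3 = 0.5.
Right endpoints: 0.5, 1, 1.5.
f(0.5) = 4.5, f(1) = 8, f(1.5) = 13.5.
Sum = Δx · [f(0.5) + f(1) + f(1.5)].
Sum = 13.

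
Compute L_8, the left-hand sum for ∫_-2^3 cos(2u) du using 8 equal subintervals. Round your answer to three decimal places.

-0.953

Δu = (3 − (-2))/8 = 0.625.
Left endpoints: -2, -1.375, -0.75, -0.125, 0.5, 1.125, 1.75, 2.375.
f(-2) ≈ -0.654, f(-1.375) ≈ -0.924, f(-0.75) ≈ 0.071, f(-0.125) ≈ 0.969, f(0.5) ≈ 0.540, f(1.125) ≈ -0.628, f(1.75) ≈ -0.936, f(2.375) ≈ 0.038.
Sum = Δu · [f(-2) + f(-1.375) + f(-0.75) + ...].
Sum ≈ -0.953.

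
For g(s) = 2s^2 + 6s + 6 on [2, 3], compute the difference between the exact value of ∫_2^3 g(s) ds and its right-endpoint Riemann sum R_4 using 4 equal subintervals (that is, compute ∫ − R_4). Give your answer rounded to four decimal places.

Exact integral: ∫_2^3 g(s) ds ≈ 33.666667.
R_4 = 35.6875.
Error ≈ 33.666667 − 35.6875 ≈ -2.0208.

-2.0208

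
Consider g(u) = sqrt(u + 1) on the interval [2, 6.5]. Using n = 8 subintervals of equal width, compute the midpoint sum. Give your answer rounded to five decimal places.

Δu = (6.5 − 2)/8 = 0.5625.
Midpoints: 2.28125, 2.84375, 3.40625, 3.96875, 4.53125, 5.09375, 5.65625, 6.21875.
g(2.28125) ≈ 1.81142, g(2.84375) ≈ 1.96055, g(3.40625) ≈ 2.09911, g(3.96875) ≈ 2.22907, g(4.53125) ≈ 2.35186, g(5.09375) ≈ 2.46855, g(5.65625) ≈ 2.57997, g(6.21875) ≈ 2.68677.
Sum = Δu · [g(2.28125) + g(2.84375) + g(3.40625) + ...].
Sum ≈ 10.23036.

10.23036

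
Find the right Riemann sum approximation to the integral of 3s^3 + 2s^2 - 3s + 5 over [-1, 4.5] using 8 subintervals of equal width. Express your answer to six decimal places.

477.095459

Δs = (4.5 − (-1))/8 = 0.6875.
Right endpoints: -0.3125, 0.375, 1.0625, 1.75, 2.4375, 3.125, 3.8125, 4.5.
f(-0.3125) = 24745/4096, f(0.375) = 2209/512, f(1.0625) = 31411/4096, f(1.75) = 21.953125, f(2.4375) = 217157/4096, f(3.125) = 54635/512, f(3.8125) = 773647/4096, f(4.5) = 305.375.
Sum = Δs · [f(-0.3125) + f(0.375) + f(1.0625) + ...].
Sum ≈ 477.095459.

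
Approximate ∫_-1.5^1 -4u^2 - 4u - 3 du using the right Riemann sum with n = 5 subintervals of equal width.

-12.5

Δu = (1 − (-1.5))/5 = 0.5.
Right endpoints: -1, -0.5, 0, 0.5, 1.
f(-1) = -3, f(-0.5) = -2, f(0) = -3, f(0.5) = -6, f(1) = -11.
Sum = Δu · [f(-1) + f(-0.5) + f(0) + f(0.5) + f(1)].
Sum = -12.5.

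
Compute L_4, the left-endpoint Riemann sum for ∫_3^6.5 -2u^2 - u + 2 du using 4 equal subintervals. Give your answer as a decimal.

Δu = (6.5 − 3)/4 = 0.875.
Left endpoints: 3, 3.875, 4.75, 5.625.
f(3) = -19, f(3.875) = -31.90625, f(4.75) = -47.875, f(5.625) = -66.90625.
Sum = Δu · [f(3) + f(3.875) + f(4.75) + f(5.625)].
Sum = -144.9765625.

-144.9765625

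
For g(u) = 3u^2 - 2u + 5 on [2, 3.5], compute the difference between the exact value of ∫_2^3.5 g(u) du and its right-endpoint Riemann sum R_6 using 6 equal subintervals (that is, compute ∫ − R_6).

-2.765625

Exact integral: ∫_2^3.5 g(u) du = 34.125.
R_6 = 36.890625.
Error = 34.125 − 36.890625 = -2.765625.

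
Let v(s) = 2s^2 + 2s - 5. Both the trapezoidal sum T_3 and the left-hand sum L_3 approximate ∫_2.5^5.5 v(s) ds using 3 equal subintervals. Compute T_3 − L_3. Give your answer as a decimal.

27

T_3 = 110.5.
L_3 = 83.5.
T_3 − L_3 = 27.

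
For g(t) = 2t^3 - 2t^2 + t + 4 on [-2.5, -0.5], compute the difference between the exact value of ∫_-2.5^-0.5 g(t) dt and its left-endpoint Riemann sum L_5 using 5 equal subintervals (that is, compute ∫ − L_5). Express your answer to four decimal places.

9.5867

Exact integral: ∫_-2.5^-0.5 g(t) dt ≈ -24.833333.
L_5 = -34.42.
Error ≈ -24.833333 − (-34.42) ≈ 9.5867.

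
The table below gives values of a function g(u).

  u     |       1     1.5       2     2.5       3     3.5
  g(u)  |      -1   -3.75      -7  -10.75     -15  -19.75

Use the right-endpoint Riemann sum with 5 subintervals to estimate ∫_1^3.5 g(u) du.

Δu = 0.5.
Sum = 0.5·[(-3.75) + (-7) + (-10.75) + (-15) + (-19.75)] = -28.125.

-28.125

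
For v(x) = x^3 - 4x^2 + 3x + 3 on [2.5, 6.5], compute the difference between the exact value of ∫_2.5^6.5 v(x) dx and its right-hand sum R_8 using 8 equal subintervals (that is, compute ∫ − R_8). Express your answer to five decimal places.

Exact integral: ∫_2.5^6.5 v(x) dx ≈ 157.1666667.
R_8 = 190.5.
Error ≈ 157.1666667 − 190.5 ≈ -33.33333.

-33.33333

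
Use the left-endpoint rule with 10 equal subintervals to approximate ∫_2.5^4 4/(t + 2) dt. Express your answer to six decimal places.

Δt = (4 − 2.5)/10 = 0.15.
Left endpoints: 2.5, 2.65, 2.8, 2.95, 3.1, 3.25, 3.4, 3.55, 3.7, 3.85.
f(2.5) = 8/9, f(2.65) = 80/93, f(2.8) = 5/6, f(2.95) = 80/99, f(3.1) = 40/51, f(3.25) = 16/21, f(3.4) = 20/27, f(3.55) = 80/111, f(3.7) = 40/57, f(3.85) = 80/117.
Sum = Δt · [f(2.5) + f(2.65) + f(2.8) + ...].
Sum ≈ 1.167557.

1.167557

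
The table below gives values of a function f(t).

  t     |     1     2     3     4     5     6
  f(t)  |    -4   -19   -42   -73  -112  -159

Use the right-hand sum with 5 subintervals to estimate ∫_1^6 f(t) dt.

-405

Δt = 1.
Sum = 1·[(-19) + (-42) + (-73) + (-112) + (-159)] = -405.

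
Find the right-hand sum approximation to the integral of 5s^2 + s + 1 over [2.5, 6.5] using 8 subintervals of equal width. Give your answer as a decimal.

Δs = (6.5 − 2.5)/8 = 0.5.
Right endpoints: 3, 3.5, 4, 4.5, 5, 5.5, 6, 6.5.
f(3) = 49, f(3.5) = 65.75, f(4) = 85, f(4.5) = 106.75, f(5) = 131, f(5.5) = 157.75, f(6) = 187, f(6.5) = 218.75.
Sum = Δs · [f(3) + f(3.5) + f(4) + ...].
Sum = 500.5.

500.5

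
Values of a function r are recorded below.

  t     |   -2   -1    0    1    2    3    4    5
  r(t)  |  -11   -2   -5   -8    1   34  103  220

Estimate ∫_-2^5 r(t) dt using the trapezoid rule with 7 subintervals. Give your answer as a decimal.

227.5

Δt = 1.
T_7 = (1/2)·[(-11) + 2·(-2) + 2·(-5) + 2·(-8) + 2·1 + 2·34 + 2·103 + 220] = 227.5.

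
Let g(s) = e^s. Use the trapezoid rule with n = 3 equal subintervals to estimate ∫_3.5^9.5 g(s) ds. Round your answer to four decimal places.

17498.3110

Δs = (9.5 − 3.5)/3 = 2.
g(3.5) ≈ 33.1155, g(5.5) ≈ 244.6919, g(7.5) ≈ 1808.0424, g(9.5) ≈ 13359.7268.
T_3 = (Δs/2)·[g(s_0) + 2g(s_1) + 2g(s_2) + g(s_3)].
Sum ≈ 17498.3110.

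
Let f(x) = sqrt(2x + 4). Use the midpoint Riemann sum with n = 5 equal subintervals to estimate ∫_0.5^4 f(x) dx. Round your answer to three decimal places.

Δx = (4 − 0.5)/5 = 0.7.
Midpoints: 0.85, 1.55, 2.25, 2.95, 3.65.
f(0.85) ≈ 2.387, f(1.55) ≈ 2.665, f(2.25) ≈ 2.915, f(2.95) ≈ 3.146, f(3.65) ≈ 3.362.
Sum = Δx · [f(0.85) + f(1.55) + f(2.25) + f(2.95) + f(3.65)].
Sum ≈ 10.133.

10.133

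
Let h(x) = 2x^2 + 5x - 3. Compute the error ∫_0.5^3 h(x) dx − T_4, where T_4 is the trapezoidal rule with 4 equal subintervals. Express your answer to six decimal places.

-0.325521

Exact integral: ∫_0.5^3 h(x) dx ≈ 32.29166667.
T_4 = 32.6171875.
Error ≈ 32.29166667 − 32.6171875 ≈ -0.325521.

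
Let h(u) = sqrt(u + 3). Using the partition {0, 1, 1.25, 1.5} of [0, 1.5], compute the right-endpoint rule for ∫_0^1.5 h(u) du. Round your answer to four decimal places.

Subinterval widths: 1, 0.25, 0.25.
Right endpoints: 1, 1.25, 1.5.
h(1) ≈ 2.0000, h(1.25) ≈ 2.0616, h(1.5) ≈ 2.1213.
Sum = Σ Δu_i · h(u_i).
Sum ≈ 3.0457.

3.0457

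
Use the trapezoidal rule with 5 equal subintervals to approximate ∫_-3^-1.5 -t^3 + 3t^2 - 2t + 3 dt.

Δt = (-1.5 − (-3))/5 = 0.3.
f(-3) = 63, f(-2.7) = 49.953, f(-2.4) = 38.904, f(-2.1) = 29.691, f(-1.8) = 22.152, f(-1.5) = 16.125.
T_5 = (Δt/2)·[f(t_0) + 2f(t_1) + ... + 2f(t_{4}) + f(t_5)].
Sum = 54.07875.

54.07875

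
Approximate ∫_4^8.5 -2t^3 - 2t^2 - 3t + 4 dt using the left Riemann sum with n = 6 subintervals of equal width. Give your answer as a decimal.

Δt = (8.5 − 4)/6 = 0.75.
Left endpoints: 4, 4.75, 5.5, 6.25, 7, 7.75.
f(4) = -168, f(4.75) = -269.71875, f(5.5) = -405.75, f(6.25) = -581.15625, f(7) = -801, f(7.75) = -1070.34375.
Sum = Δt · [f(4) + f(4.75) + f(5.5) + ...].
Sum = -2471.9765625.

-2471.9765625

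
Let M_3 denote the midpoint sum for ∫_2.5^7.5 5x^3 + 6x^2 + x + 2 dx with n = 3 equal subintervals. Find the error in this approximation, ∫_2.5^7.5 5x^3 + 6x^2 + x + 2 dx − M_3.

Exact integral: ∫_2.5^7.5 f(x) dx = 4753.75.
M_3 = 4660.
Error = 4753.75 − 4660 = 93.75.

93.75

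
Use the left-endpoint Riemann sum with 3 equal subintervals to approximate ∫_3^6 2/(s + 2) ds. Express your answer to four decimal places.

Δs = (6 − 3)/3 = 1.
Left endpoints: 3, 4, 5.
f(3) = 0.4, f(4) = 1/3, f(5) = 2/7.
Sum = Δs · [f(3) + f(4) + f(5)].
Sum ≈ 1.0190.

1.0190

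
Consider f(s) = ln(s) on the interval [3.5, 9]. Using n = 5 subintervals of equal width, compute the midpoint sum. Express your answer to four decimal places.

9.8991

Δs = (9 − 3.5)/5 = 1.1.
Midpoints: 4.05, 5.15, 6.25, 7.35, 8.45.
f(4.05) ≈ 1.3987, f(5.15) ≈ 1.6390, f(6.25) ≈ 1.8326, f(7.35) ≈ 1.9947, f(8.45) ≈ 2.1342.
Sum = Δs · [f(4.05) + f(5.15) + f(6.25) + f(7.35) + f(8.45)].
Sum ≈ 9.8991.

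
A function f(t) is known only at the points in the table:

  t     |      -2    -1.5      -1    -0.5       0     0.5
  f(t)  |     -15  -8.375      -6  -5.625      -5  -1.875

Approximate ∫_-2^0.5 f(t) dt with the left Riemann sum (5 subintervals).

Δt = 0.5.
Sum = 0.5·[(-15) + (-8.375) + (-6) + (-5.625) + (-5)] = -20.

-20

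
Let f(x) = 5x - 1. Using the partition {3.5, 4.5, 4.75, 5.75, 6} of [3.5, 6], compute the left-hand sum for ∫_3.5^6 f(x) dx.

Subinterval widths: 1, 0.25, 1, 0.25.
Left endpoints: 3.5, 4.5, 4.75, 5.75.
f(3.5) = 16.5, f(4.5) = 21.5, f(4.75) = 22.75, f(5.75) = 27.75.
Sum = Σ Δx_i · f(x_i).
Sum = 51.5625.

51.5625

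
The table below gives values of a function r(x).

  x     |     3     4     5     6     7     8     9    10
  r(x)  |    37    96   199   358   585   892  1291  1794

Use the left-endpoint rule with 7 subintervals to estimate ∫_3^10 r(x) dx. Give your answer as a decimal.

Δx = 1.
Sum = 1·[37 + 96 + 199 + 358 + 585 + 892 + 1291] = 3458.

3458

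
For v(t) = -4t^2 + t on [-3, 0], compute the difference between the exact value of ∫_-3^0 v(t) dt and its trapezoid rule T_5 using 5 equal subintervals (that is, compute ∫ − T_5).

Exact integral: ∫_-3^0 v(t) dt = -40.5.
T_5 = -41.22.
Error = -40.5 − (-41.22) = 0.72.

0.72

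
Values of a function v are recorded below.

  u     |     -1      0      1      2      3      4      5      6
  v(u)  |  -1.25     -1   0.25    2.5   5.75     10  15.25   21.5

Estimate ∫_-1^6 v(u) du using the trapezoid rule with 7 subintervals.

42.875

Δu = 1.
T_7 = (1/2)·[(-1.25) + 2·(-1) + 2·0.25 + 2·2.5 + 2·5.75 + 2·10 + 2·15.25 + 21.5] = 42.875.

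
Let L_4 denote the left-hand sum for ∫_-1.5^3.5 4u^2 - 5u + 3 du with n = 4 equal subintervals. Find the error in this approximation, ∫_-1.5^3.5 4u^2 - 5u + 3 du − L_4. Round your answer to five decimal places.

Exact integral: ∫_-1.5^3.5 f(u) du ≈ 51.6666667.
L_4 = 47.5.
Error ≈ 51.6666667 − 47.5 ≈ 4.16667.

4.16667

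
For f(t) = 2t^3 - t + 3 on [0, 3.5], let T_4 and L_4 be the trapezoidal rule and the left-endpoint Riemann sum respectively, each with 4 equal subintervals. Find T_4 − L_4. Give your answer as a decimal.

T_4 ≈ 84.09570312.
L_4 ≈ 48.11132812.
T_4 − L_4 = 35.984375.

35.984375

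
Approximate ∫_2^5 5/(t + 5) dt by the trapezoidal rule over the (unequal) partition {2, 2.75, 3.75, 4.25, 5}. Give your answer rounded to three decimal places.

Subinterval widths: 0.75, 1, 0.5, 0.75.
f(2) = 5/7, f(2.75) = 20/31, f(3.75) = 4/7, f(4.25) = 20/37, f(5) = 0.5.
On each subinterval the trapezoid contributes (Δt_i/2)·[f(t_{i-1}) + f(t_i)].
Sum ≈ 1.786.

1.786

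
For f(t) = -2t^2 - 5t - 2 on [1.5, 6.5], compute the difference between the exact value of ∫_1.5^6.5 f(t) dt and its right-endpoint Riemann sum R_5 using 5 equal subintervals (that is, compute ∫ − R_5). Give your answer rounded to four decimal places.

Exact integral: ∫_1.5^6.5 f(t) dt ≈ -290.833333.
R_5 = -345.
Error ≈ -290.833333 − (-345) ≈ 54.1667.

54.1667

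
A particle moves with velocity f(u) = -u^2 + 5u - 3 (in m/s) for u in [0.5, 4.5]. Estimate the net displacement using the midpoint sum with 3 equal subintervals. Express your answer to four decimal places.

8.2593

Δu = (4.5 − 0.5)/3 = 4/3.
Midpoints: 7/6, 2.5, 23/6.
f(7/6) = 53/36, f(2.5) = 3.25, f(23/6) = 53/36.
Sum = Δu · [f(7/6) + f(2.5) + f(23/6)].
Sum ≈ 8.2593.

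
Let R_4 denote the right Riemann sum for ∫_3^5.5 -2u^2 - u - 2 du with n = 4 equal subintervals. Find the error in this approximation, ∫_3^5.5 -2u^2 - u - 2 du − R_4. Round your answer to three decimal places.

14.388

Exact integral: ∫_3^5.5 f(u) du ≈ -108.54167.
R_4 = -122.9296875.
Error ≈ -108.54167 − (-122.9296875) ≈ 14.388.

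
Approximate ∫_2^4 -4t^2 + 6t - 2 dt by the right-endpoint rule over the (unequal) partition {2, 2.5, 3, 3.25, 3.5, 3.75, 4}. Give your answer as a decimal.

-49.125

Subinterval widths: 0.5, 0.5, 0.25, 0.25, 0.25, 0.25.
Right endpoints: 2.5, 3, 3.25, 3.5, 3.75, 4.
f(2.5) = -12, f(3) = -20, f(3.25) = -24.75, f(3.5) = -30, f(3.75) = -35.75, f(4) = -42.
Sum = Σ Δt_i · f(t_i).
Sum = -49.125.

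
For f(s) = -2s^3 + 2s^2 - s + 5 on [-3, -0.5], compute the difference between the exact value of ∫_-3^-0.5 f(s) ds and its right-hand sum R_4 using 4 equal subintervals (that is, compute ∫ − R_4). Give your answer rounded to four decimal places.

Exact integral: ∫_-3^-0.5 f(s) ds ≈ 75.260417.
R_4 ≈ 54.248047.
Error ≈ 75.260417 − 54.248047 ≈ 21.0124.

21.0124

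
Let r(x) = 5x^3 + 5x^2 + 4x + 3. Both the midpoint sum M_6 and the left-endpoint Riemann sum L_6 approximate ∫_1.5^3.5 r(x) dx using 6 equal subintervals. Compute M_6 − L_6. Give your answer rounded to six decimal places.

M_6 ≈ 272.29629630.
L_6 ≈ 232.07407407.
M_6 − L_6 ≈ 40.222222.

40.222222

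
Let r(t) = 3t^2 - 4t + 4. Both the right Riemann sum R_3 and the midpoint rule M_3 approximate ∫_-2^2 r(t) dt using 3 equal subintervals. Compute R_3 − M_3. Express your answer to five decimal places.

R_3 ≈ 24.8888889.
M_3 ≈ 30.2222222.
R_3 − M_3 ≈ -5.33333.

-5.33333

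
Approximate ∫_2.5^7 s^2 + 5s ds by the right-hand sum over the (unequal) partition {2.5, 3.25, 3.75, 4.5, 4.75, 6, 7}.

Subinterval widths: 0.75, 0.5, 0.75, 0.25, 1.25, 1.
Right endpoints: 3.25, 3.75, 4.5, 4.75, 6, 7.
f(3.25) = 26.8125, f(3.75) = 32.8125, f(4.5) = 42.75, f(4.75) = 46.3125, f(6) = 66, f(7) = 84.
Sum = Σ Δs_i · f(s_i).
Sum = 246.65625.

246.65625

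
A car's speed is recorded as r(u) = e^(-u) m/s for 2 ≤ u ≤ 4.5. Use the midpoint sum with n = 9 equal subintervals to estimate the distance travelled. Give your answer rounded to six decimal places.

Δu = (4.5 − 2)/9 = 5/18.
Midpoints: 77/36, 29/12, 97/36, 107/36, 3.25, 127/36, 137/36, 49/12, 157/36.
r(77/36) ≈ 0.117786, r(29/12) ≈ 0.089219, r(97/36) ≈ 0.067580, r(107/36) ≈ 0.051189, r(3.25) ≈ 0.038774, r(127/36) ≈ 0.029370, r(137/36) ≈ 0.022247, r(49/12) ≈ 0.016851, r(157/36) ≈ 0.012764.
Sum = Δu · [r(77/36) + r(29/12) + r(97/36) + ...].
Sum ≈ 0.123828.

0.123828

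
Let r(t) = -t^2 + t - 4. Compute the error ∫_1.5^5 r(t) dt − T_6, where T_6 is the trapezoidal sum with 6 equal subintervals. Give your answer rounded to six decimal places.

0.198495

Exact integral: ∫_1.5^5 r(t) dt ≈ -43.16666667.
T_6 ≈ -43.36516204.
Error ≈ -43.16666667 − (-43.36516204) ≈ 0.198495.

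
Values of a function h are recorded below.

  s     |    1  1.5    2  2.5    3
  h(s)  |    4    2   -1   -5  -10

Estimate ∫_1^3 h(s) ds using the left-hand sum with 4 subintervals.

0

Δs = 0.5.
Sum = 0.5·[4 + 2 + (-1) + (-5)] = 0.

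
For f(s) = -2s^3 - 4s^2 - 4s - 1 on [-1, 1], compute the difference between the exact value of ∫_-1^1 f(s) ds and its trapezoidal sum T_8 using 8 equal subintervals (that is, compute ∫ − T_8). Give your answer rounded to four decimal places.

Exact integral: ∫_-1^1 f(s) ds ≈ -4.666667.
T_8 = -4.75.
Error ≈ -4.666667 − (-4.75) ≈ 0.0833.

0.0833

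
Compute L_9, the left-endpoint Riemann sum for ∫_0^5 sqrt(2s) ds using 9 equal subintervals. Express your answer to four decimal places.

Δs = (5 − 0)/9 = 5/9.
Left endpoints: 0, 5/9, 10/9, 5/3, 20/9, 25/9, 10/3, 35/9, 40/9.
f(0) ≈ 0.0000, f(5/9) ≈ 1.0541, f(10/9) ≈ 1.4907, f(5/3) ≈ 1.8257, f(20/9) ≈ 2.1082, f(25/9) ≈ 2.3570, f(10/3) ≈ 2.5820, f(35/9) ≈ 2.7889, f(40/9) ≈ 2.9814.
Sum = Δs · [f(0) + f(5/9) + f(10/9) + ...].
Sum ≈ 9.5489.

9.5489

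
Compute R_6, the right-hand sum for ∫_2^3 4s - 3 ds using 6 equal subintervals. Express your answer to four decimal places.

7.3333

Δs = (3 − 2)/6 = 1/6.
Right endpoints: 13/6, 7/3, 2.5, 8/3, 17/6, 3.
f(13/6) = 17/3, f(7/3) = 19/3, f(2.5) = 7, f(8/3) = 23/3, f(17/6) = 25/3, f(3) = 9.
Sum = Δs · [f(13/6) + f(7/3) + f(2.5) + ...].
Sum ≈ 7.3333.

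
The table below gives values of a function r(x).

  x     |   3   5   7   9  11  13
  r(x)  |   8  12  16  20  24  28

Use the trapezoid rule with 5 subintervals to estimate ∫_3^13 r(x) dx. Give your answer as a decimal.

180

Δx = 2.
T_5 = (2/2)·[8 + 2·12 + 2·16 + 2·20 + 2·24 + 28] = 180.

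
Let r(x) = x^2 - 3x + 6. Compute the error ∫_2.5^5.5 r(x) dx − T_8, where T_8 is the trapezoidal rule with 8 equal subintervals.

Exact integral: ∫_2.5^5.5 r(x) dx = 32.25.
T_8 = 32.3203125.
Error = 32.25 − 32.3203125 = -0.0703125.

-0.0703125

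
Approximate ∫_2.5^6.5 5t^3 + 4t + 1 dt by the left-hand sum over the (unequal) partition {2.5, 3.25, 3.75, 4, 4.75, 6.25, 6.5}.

Subinterval widths: 0.75, 0.5, 0.25, 0.75, 1.5, 0.25.
Left endpoints: 2.5, 3.25, 3.75, 4, 4.75, 6.25.
f(2.5) = 89.125, f(3.25) = 185.640625, f(3.75) = 279.671875, f(4) = 337, f(4.75) = 555.859375, f(6.25) = 1246.703125.
Sum = Σ Δt_i · f(t_i).
Sum = 1627.796875.

1627.796875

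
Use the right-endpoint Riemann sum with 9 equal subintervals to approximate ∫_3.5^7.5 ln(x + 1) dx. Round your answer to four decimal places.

Δx = (7.5 − 3.5)/9 = 4/9.
Right endpoints: 71/18, 79/18, 29/6, 95/18, 103/18, 37/6, 119/18, 127/18, 7.5.
f(71/18) ≈ 1.5983, f(79/18) ≈ 1.6843, f(29/6) ≈ 1.7636, f(95/18) ≈ 1.8370, f(103/18) ≈ 1.9054, f(37/6) ≈ 1.9694, f(119/18) ≈ 2.0296, f(127/18) ≈ 2.0864, f(7.5) ≈ 2.1401.
Sum = Δx · [f(71/18) + f(79/18) + f(29/6) + ...].
Sum ≈ 7.5618.

7.5618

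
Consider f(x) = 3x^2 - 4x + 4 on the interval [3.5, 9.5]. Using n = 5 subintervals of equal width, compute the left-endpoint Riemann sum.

Δx = (9.5 − 3.5)/5 = 1.2.
Left endpoints: 3.5, 4.7, 5.9, 7.1, 8.3.
f(3.5) = 26.75, f(4.7) = 51.47, f(5.9) = 84.83, f(7.1) = 126.83, f(8.3) = 177.47.
Sum = Δx · [f(3.5) + f(4.7) + f(5.9) + f(7.1) + f(8.3)].
Sum = 560.82.

560.82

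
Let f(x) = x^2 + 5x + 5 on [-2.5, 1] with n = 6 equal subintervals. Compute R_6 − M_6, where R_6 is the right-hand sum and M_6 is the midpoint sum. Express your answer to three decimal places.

3.871

R_6 ≈ 13.68808.
M_6 ≈ 9.81742.
R_6 − M_6 ≈ 3.871.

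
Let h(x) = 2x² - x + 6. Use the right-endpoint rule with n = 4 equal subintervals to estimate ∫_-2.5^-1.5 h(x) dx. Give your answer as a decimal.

Δx = (-1.5 − (-2.5))/4 = 0.25.
Right endpoints: -2.25, -2, -1.75, -1.5.
h(-2.25) = 18.375, h(-2) = 16, h(-1.75) = 13.875, h(-1.5) = 12.
Sum = Δx · [h(-2.25) + h(-2) + h(-1.75) + h(-1.5)].
Sum = 15.0625.

15.0625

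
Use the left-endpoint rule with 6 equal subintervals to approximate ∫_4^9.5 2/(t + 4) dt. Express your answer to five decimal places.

Δt = (9.5 − 4)/6 = 11/12.
Left endpoints: 4, 59/12, 35/6, 6.75, 23/3, 103/12.
f(4) = 0.25, f(59/12) = 24/107, f(35/6) = 12/59, f(6.75) = 8/43, f(23/3) = 6/35, f(103/12) = 24/151.
Sum = Δt · [f(4) + f(59/12) + f(35/6) + ...].
Sum ≈ 1.09460.

1.09460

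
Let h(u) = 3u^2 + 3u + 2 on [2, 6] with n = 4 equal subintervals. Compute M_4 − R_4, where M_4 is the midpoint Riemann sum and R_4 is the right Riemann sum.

-57

M_4 = 263.
R_4 = 320.
M_4 − R_4 = -57.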